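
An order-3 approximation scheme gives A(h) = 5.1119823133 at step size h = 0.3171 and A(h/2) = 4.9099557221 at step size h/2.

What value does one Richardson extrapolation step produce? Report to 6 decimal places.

4.881095

With r = 3 the leading error scales as h^3, so the weight is 2^3 = 8.
Top: 8(4.9099557221) − (5.1119823133) = 34.1676634635
Divide by 2^3 − 1 = 7.
R = 34.1676634635/7 = 4.8810947805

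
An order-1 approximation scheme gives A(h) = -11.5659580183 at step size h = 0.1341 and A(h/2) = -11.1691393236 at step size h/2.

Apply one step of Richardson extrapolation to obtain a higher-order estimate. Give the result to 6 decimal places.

Error is O(h^1); halving h shrinks it by 2^1 = 2.
2^1 × A(h/2) = -22.3382786472; minus A(h) gives -10.7723206289.
(-10.7723206289) ÷ 1 = -10.7723206289
Correction |R − A(h/2)| = 3.968e-01; gap |A(h/2) − A(h)| = 3.968e-01.

-10.772321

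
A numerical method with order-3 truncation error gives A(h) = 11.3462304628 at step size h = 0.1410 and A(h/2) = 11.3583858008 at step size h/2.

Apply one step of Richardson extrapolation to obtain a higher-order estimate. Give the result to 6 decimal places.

Error is O(h^3); halving h shrinks it by 2^3 = 8.
Difference of the inputs: 11.3583858008 − 11.3462304628 = 0.0121553380
Divide by 2^3 − 1 = 7: 0.0121553380/7 = 0.0017364769
R = 11.3583858008 + 0.0017364769 = 11.3601222777
Correction |R − A(h/2)| = 1.736e-03; gap |A(h/2) − A(h)| = 1.216e-02.

11.360122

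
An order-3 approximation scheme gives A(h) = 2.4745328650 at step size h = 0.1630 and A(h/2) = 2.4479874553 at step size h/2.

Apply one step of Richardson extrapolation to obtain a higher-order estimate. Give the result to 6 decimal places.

Error is O(h^3); halving h shrinks it by 2^3 = 8.
8*2.4479874553 = 19.5838996424; 19.5838996424 − 2.4745328650 = 17.1093667774
Denominator 8 − 1 = 7.
17.1093667774 ÷ 7 = 2.4441952539

2.444195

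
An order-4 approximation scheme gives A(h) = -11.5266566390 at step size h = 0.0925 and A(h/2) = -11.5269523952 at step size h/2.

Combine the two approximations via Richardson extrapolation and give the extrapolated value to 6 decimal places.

Error is O(h^4); halving h shrinks it by 2^4 = 16.
16 × (-11.5269523952) = -184.4312383232; (-184.4312383232) − (-11.5266566390) = -172.9045816842
Denominator 16 − 1 = 15.
Result: -11.5269721123
Correction |R − A(h/2)| = 1.972e-05; gap |A(h/2) − A(h)| = 2.958e-04.

-11.526972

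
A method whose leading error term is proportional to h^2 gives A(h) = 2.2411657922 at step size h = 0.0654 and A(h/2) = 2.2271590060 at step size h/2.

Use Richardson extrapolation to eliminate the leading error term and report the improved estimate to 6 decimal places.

2.222490

Error is O(h^2); halving h shrinks it by 2^2 = 4.
Numerator 4·A(h/2) − A(h) = 4·2.2271590060 − 2.2411657922 = 6.6674702318
Extrapolated: 6.6674702318 / 3 = 2.2224900773
Shift from A(h/2): −0.0046689287.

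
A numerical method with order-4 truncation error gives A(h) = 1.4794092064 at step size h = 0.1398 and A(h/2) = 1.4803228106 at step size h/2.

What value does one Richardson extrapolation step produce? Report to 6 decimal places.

1.480384

Order 4 gives 2^r = 16 and 2^r − 1 = 15.
2^4*A(h/2) = 23.6851649696; minus A(h) gives 22.2057557632.
(16*1.4803228106 − 1.4794092064)/(16 − 1) = 1.4803837175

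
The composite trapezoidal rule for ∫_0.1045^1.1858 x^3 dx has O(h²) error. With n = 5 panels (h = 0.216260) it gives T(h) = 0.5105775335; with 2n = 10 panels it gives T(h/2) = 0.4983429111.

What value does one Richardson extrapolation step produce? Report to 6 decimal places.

Error is O(h^2); halving h shrinks it by 2^2 = 4.
2^2×A(h/2) = 1.9933716444; minus A(h) gives 1.4827941109.
1.4827941109 ÷ 3 = 0.4942647036
Shift from A(h/2): −0.0040782075.

0.494265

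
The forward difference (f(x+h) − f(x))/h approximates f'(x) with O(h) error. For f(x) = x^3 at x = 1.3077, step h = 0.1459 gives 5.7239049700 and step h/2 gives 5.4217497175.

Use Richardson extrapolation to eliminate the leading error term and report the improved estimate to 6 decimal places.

Error is O(h^1); halving h shrinks it by 2^1 = 2.
Numerator 2 × A(h/2) − A(h) = 2 × 5.4217497175 − 5.7239049700 = 5.1195944650
(2 × 5.4217497175 − 5.7239049700)/(2 − 1) = 5.1195944650

5.119594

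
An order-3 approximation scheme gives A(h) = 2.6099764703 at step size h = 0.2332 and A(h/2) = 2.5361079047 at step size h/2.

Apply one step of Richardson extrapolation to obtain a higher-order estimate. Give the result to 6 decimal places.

2.525555

With r = 3 the leading error scales as h^3, so the weight is 2^3 = 8.
8*2.5361079047 = 20.2888632376; 20.2888632376 − 2.6099764703 = 17.6788867673
Divide by 2^3 − 1 = 7.
Result: 2.5255552525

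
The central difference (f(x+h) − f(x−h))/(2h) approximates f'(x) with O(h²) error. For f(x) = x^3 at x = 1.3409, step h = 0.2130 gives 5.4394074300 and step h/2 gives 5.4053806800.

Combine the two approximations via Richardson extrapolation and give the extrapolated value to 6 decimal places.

5.394038

Method order is 2; weight 2^2 = 4.
Numerator 4·A(h/2) − A(h) = 4·5.4053806800 − 5.4394074300 = 16.1821152900
Divide by 2^2 − 1 = 3.
16.1821152900 ÷ 3 = 5.3940384300
Gap between inputs: 3.403e-02; correction applied: −0.0113422500.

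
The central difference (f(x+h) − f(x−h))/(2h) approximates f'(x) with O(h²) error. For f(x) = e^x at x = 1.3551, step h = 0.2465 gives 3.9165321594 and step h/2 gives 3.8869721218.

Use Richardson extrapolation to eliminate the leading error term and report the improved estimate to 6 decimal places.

3.877119

Method order is 2; weight 2^2 = 4.
4 × 3.8869721218 = 15.5478884872; subtract 3.9165321594 → 11.6313563278
(4 × 3.8869721218 − 3.9165321594)/(4 − 1) = 3.8771187759
Shift from A(h/2): −0.0098533459.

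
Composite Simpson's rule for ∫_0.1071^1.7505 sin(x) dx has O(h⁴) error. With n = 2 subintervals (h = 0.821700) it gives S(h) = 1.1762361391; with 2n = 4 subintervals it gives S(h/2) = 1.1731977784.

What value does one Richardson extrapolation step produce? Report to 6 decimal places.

With r = 4 the leading error scales as h^4, so the weight is 2^4 = 16.
Weighted: 18.7711644544 − 1.1762361391 = 17.5949283153
Divide by 2^4 − 1 = 15.
Extrapolated: 17.5949283153 / 15 = 1.1729952210
Correction |R − A(h/2)| = 2.026e-04; gap |A(h/2) − A(h)| = 3.038e-03.

1.172995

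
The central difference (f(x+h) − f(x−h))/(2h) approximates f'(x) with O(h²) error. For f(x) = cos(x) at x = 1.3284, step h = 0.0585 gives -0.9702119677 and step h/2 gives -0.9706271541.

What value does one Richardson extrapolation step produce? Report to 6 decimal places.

-0.970766

The method has order 2: 2^2 = 4.
Top: 4(-0.9706271541) − (-0.9702119677) = -2.9122966487
Divide by 2^2 − 1 = 3.
So the Richardson estimate is -0.9707655496.
Correction |R − A(h/2)| = 1.384e-04; gap |A(h/2) − A(h)| = 4.152e-04.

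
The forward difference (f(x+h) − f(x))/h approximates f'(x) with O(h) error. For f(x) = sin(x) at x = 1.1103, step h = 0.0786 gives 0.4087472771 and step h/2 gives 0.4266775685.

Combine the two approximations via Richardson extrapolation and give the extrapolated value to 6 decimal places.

0.444608

Error is O(h^1); halving h shrinks it by 2^1 = 2.
Weighted: 0.8533551370 − 0.4087472771 = 0.4446078599
0.4446078599 ÷ 1 = 0.4446078599
Gap between inputs: 1.793e-02; correction applied: +0.0179302914.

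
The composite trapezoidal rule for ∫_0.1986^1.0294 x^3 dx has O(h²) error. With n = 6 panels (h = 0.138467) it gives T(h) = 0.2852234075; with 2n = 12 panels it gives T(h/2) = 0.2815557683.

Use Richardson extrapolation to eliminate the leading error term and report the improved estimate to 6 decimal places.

r = 2: numerator weight 4, denominator 3.
4·0.2815557683 = 1.1262230732; 1.1262230732 − 0.2852234075 = 0.8409996657
R = 0.8409996657/3 = 0.2803332219
Correction |R − A(h/2)| = 1.223e-03; gap |A(h/2) − A(h)| = 3.668e-03.

0.280333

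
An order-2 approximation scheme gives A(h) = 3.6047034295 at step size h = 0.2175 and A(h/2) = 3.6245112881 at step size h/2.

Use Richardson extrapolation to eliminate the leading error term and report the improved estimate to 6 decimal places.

Method order is 2; weight 2^2 = 4.
4×3.6245112881 = 14.4980451524; subtract 3.6047034295 → 10.8933417229
R = 10.8933417229/3 = 3.6311139076
Correction |R − A(h/2)| = 6.603e-03; gap |A(h/2) − A(h)| = 1.981e-02.

3.631114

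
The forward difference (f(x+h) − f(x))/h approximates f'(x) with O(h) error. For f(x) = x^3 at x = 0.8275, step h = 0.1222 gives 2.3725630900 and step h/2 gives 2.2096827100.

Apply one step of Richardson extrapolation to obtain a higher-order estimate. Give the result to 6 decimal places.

2.046802

r = 1, so 2^r = 2.
A(h/2) − A(h) = 2.2096827100 − 2.3725630900 = -0.1628803800
Correction (A(h/2) − A(h))/(2 − 1) = (-0.1628803800)/1 = -0.1628803800
R = 2.2096827100 − 0.1628803800 = 2.0468023300
Gap between inputs: 1.629e-01; correction applied: −0.1628803800.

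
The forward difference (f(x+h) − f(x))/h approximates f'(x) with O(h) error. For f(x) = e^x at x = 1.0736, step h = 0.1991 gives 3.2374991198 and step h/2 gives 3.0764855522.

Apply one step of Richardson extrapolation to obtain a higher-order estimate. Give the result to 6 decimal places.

2.915472

r = 1: numerator weight 2, denominator 1.
Weighted: 6.1529711044 − 3.2374991198 = 2.9154719846
2.9154719846 ÷ 1 = 2.9154719846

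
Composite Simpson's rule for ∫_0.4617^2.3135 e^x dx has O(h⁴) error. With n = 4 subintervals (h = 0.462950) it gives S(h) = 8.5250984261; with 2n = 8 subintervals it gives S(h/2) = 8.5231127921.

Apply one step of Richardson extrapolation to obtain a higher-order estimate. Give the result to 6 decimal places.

r = 4: numerator weight 16, denominator 15.
16×8.5231127921 − 8.5250984261 = 127.8447062475
Denominator 16 − 1 = 15.
So the Richardson estimate is 8.5229804165.

8.522980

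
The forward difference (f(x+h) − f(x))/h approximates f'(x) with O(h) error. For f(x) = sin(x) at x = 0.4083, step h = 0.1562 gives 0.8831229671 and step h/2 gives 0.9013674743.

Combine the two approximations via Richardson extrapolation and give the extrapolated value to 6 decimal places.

Error is O(h^1); halving h shrinks it by 2^1 = 2.
2^1*A(h/2) = 1.8027349486; minus A(h) gives 0.9196119815.
Divide by 2^1 − 1 = 1.
Extrapolated: 0.9196119815 / 1 = 0.9196119815

0.919612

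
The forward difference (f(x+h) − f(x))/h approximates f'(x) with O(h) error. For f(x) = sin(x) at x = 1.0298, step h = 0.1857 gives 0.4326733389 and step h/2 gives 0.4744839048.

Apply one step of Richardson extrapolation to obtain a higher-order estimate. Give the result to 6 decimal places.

With r = 1 the leading error scales as h^1, so the weight is 2^1 = 2.
2·0.4744839048 − 0.4326733389 = 0.5162944707
(2·0.4744839048 − 0.4326733389)/(2 − 1) = 0.5162944707

0.516294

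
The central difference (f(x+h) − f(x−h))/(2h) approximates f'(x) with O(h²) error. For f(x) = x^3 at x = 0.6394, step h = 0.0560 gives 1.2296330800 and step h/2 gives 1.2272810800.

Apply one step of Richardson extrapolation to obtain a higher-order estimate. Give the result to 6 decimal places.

1.226497

Method order is 2; weight 2^2 = 4.
4 × 1.2272810800 = 4.9091243200; 4.9091243200 − 1.2296330800 = 3.6794912400
Denominator 4 − 1 = 3.
R = 3.6794912400/3 = 1.2264970800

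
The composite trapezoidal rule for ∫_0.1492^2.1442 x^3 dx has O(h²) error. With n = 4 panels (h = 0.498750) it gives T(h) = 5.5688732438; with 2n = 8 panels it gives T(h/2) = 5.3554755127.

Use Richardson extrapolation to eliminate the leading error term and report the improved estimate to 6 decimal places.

5.284343

Leading term ∝ h^2; use weight 4 = 2^2.
2^2×A(h/2) = 21.4219020508; minus A(h) gives 15.8530288070.
Extrapolated: 15.8530288070 / 3 = 5.2843429357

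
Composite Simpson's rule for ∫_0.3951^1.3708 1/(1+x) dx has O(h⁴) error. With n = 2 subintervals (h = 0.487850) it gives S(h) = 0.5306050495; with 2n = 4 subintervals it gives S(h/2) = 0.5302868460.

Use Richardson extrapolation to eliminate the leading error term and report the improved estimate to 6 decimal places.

0.530266

Error is O(h^4); halving h shrinks it by 2^4 = 16.
Difference of the inputs: 0.5302868460 − 0.5306050495 = -0.0003182035
Divide by 2^4 − 1 = 15: (-0.0003182035)/15 = -0.0000212136
R = A(h/2) + (A(h/2) − A(h))/15 = 0.5302868460 − 0.0000212136 = 0.5302656324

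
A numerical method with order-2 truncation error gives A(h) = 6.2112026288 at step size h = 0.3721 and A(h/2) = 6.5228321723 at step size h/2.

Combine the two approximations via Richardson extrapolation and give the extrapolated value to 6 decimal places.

Leading term ∝ h^2; use weight 4 = 2^2.
Difference of the inputs: 6.5228321723 − 6.2112026288 = 0.3116295435
Correction (A(h/2) − A(h))/(4 − 1) = 0.3116295435/3 = 0.1038765145
R = 6.5228321723 + 0.1038765145 = 6.6267086868
Gap between inputs: 3.116e-01; correction applied: +0.1038765145.

6.626709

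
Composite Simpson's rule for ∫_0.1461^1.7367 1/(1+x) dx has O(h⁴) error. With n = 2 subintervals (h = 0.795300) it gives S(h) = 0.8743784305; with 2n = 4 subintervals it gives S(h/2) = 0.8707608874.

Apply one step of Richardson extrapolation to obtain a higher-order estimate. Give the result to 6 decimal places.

With r = 4 the leading error scales as h^4, so the weight is 2^4 = 16.
16·0.8707608874 − 0.8743784305 = 13.0577957679
R = 13.0577957679/15 = 0.8705197179

0.870520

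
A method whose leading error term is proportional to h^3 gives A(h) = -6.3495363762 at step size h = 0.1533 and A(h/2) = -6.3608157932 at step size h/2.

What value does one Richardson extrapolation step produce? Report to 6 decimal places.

Method order is 3; weight 2^3 = 8.
Numerator 8·A(h/2) − A(h) = 8·(-6.3608157932) − (-6.3495363762) = -44.5369899694
(8·(-6.3608157932) − (-6.3495363762))/(8 − 1) = -6.3624271385
Shift from A(h/2): −0.0016113453.

-6.362427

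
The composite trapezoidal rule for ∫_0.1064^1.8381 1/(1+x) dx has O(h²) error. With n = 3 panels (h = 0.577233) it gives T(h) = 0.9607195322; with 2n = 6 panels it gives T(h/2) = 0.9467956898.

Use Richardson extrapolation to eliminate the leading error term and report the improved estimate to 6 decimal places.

0.942154

Error is O(h^2); halving h shrinks it by 2^2 = 4.
Difference of the inputs: 0.9467956898 − 0.9607195322 = -0.0139238424
Correction (A(h/2) − A(h))/(4 − 1) = (-0.0139238424)/3 = -0.0046412808
R = A(h/2) + (A(h/2) − A(h))/3 = 0.9467956898 − 0.0046412808 = 0.9421544090
Shift from A(h/2): −0.0046412808.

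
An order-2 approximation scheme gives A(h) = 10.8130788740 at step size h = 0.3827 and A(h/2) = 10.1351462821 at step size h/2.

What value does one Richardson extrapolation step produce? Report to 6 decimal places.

9.909169

r = 2, so 2^r = 4.
Weighted: 40.5405851284 − 10.8130788740 = 29.7275062544
Divide by 2^2 − 1 = 3.
Result: 9.9091687515
Shift from A(h/2): −0.2259775306.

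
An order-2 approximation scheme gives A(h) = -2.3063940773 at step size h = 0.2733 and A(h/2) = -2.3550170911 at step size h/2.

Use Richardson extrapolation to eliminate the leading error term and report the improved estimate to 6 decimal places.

-2.371225

Method order is 2; weight 2^2 = 4.
Numerator 4 × A(h/2) − A(h) = 4 × (-2.3550170911) − (-2.3063940773) = -7.1136742871
R = (-7.1136742871)/3 = -2.3712247624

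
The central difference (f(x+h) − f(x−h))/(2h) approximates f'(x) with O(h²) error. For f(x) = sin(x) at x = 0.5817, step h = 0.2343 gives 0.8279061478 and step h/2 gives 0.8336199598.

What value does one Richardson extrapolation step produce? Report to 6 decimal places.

Method order is 2; weight 2^2 = 4.
Difference of the inputs: 0.8336199598 − 0.8279061478 = 0.0057138120
Correction (A(h/2) − A(h))/(4 − 1) = 0.0057138120/3 = 0.0019046040
R = 0.8336199598 + 0.0019046040 = 0.8355245638
Shift from A(h/2): +0.0019046040.

0.835525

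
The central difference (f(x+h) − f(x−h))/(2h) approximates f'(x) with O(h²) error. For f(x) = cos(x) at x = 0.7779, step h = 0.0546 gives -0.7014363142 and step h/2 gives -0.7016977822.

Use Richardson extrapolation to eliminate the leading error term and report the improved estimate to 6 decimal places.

r = 2: numerator weight 4, denominator 3.
4 × (-0.7016977822) = -2.8067911288; (-2.8067911288) − (-0.7014363142) = -2.1053548146
Denominator 4 − 1 = 3.
(-2.1053548146) ÷ 3 = -0.7017849382

-0.701785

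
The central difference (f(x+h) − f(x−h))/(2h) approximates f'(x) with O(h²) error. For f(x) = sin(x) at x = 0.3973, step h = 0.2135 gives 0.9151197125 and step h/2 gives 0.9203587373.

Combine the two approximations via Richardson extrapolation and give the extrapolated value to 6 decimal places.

r = 2, so 2^r = 4.
2^2·A(h/2) = 3.6814349492; minus A(h) gives 2.7663152367.
Denominator 4 − 1 = 3.
2.7663152367 ÷ 3 = 0.9221050789

0.922105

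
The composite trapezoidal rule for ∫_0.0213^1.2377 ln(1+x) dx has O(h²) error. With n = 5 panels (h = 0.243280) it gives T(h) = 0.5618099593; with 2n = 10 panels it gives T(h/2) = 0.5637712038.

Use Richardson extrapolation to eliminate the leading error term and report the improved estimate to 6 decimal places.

Method order is 2; weight 2^2 = 4.
2^2·A(h/2) = 2.2550848152; minus A(h) gives 1.6932748559.
R = 1.6932748559/3 = 0.5644249520

0.564425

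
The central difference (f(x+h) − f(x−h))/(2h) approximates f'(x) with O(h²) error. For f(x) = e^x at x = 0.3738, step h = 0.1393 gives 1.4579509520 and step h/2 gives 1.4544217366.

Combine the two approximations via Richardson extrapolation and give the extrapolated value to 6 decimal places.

With r = 2 the leading error scales as h^2, so the weight is 2^2 = 4.
4×1.4544217366 − 1.4579509520 = 4.3597359944
Divide by 2^2 − 1 = 3.
(4×1.4544217366 − 1.4579509520)/(4 − 1) = 1.4532453315

1.453245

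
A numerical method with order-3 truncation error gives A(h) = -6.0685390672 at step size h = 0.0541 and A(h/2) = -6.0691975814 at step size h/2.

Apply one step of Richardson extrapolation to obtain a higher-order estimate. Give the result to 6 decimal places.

-6.069292

r = 3, so 2^r = 8.
Weighted: (-48.5535806512) − (-6.0685390672) = -42.4850415840
R = (-42.4850415840)/7 = -6.0692916549
Shift from A(h/2): −0.0000940735.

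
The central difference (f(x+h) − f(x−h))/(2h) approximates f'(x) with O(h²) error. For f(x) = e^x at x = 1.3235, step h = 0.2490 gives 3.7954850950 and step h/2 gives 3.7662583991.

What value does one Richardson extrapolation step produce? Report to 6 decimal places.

Method order is 2; weight 2^2 = 4.
4 × 3.7662583991 = 15.0650335964; 15.0650335964 − 3.7954850950 = 11.2695485014
R = 11.2695485014/3 = 3.7565161671

3.756516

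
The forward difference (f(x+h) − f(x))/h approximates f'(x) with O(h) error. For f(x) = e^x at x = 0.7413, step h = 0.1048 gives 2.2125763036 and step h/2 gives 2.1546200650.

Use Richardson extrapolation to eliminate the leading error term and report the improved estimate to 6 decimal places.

Order 1 gives 2^r = 2 and 2^r − 1 = 1.
2^1 × A(h/2) = 4.3092401300; minus A(h) gives 2.0966638264.
Divide by 2^1 − 1 = 1.
Extrapolated: 2.0966638264 / 1 = 2.0966638264
Shift from A(h/2): −0.0579562386.

2.096664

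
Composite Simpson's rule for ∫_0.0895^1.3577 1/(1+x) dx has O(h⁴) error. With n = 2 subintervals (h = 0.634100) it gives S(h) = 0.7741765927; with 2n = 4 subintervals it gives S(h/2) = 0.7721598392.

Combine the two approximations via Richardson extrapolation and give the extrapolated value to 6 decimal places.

The method has order 4: 2^4 = 16.
16×0.7721598392 = 12.3545574272; 12.3545574272 − 0.7741765927 = 11.5803808345
R = 11.5803808345/15 = 0.7720253890

0.772025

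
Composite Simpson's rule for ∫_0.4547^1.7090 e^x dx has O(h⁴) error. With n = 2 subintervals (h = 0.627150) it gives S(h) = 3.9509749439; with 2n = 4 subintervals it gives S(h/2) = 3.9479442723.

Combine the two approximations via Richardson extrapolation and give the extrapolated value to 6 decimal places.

3.947742

Method order is 4; weight 2^4 = 16.
16 × 3.9479442723 = 63.1671083568; subtract 3.9509749439 → 59.2161334129
Divide by 2^4 − 1 = 15.
Result: 3.9477422275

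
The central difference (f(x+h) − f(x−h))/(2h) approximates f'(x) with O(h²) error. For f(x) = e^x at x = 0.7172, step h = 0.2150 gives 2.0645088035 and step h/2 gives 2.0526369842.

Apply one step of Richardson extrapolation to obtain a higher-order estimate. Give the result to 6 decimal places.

2.048680

With r = 2 the leading error scales as h^2, so the weight is 2^2 = 4.
Weighted: 8.2105479368 − 2.0645088035 = 6.1460391333
Extrapolated: 6.1460391333 / 3 = 2.0486797111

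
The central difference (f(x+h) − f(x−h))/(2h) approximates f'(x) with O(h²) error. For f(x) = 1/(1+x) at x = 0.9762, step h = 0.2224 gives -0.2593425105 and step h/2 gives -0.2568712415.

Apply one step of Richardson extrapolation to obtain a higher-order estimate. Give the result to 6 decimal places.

-0.256047

Leading term ∝ h^2; use weight 4 = 2^2.
4×(-0.2568712415) = -1.0274849660; (-1.0274849660) − (-0.2593425105) = -0.7681424555
Denominator 4 − 1 = 3.
Result: -0.2560474852
Shift from A(h/2): +0.0008237563.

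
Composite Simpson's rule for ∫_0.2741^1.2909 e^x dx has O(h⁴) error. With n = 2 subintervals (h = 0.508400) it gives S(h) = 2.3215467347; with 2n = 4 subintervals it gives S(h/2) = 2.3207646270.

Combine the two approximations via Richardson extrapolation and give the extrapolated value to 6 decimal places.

2.320712

The method has order 4: 2^4 = 16.
Weighted: 37.1322340320 − 2.3215467347 = 34.8106872973
(16*2.3207646270 − 2.3215467347)/(16 − 1) = 2.3207124865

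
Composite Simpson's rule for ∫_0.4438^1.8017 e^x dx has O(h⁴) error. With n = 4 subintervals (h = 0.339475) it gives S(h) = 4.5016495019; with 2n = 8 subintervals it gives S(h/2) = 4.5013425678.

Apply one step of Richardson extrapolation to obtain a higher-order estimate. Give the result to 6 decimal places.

4.501322

With r = 4 the leading error scales as h^4, so the weight is 2^4 = 16.
16*4.5013425678 = 72.0214810848; subtract 4.5016495019 → 67.5198315829
67.5198315829 ÷ 15 = 4.5013221055
Correction |R − A(h/2)| = 2.046e-05; gap |A(h/2) − A(h)| = 3.069e-04.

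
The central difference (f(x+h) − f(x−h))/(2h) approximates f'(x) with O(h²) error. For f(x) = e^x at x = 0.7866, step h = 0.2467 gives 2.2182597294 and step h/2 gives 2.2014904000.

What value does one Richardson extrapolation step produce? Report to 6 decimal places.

2.195901

The method has order 2: 2^2 = 4.
Difference of the inputs: 2.2014904000 − 2.2182597294 = -0.0167693294
Divide by 2^2 − 1 = 3: (-0.0167693294)/3 = -0.0055897765
R = 2.2014904000 − 0.0055897765 = 2.1959006235
Shift from A(h/2): −0.0055897765.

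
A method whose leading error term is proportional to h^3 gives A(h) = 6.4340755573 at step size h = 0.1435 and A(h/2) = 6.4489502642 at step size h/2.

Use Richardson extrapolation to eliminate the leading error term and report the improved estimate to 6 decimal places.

Method order is 3; weight 2^3 = 8.
Numerator 8×A(h/2) − A(h) = 8×6.4489502642 − 6.4340755573 = 45.1575265563
Denominator 8 − 1 = 7.
(8×6.4489502642 − 6.4340755573)/(8 − 1) = 6.4510752223

6.451075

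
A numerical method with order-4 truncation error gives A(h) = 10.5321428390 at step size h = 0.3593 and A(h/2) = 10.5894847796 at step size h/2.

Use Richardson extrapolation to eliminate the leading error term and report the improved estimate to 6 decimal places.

The method has order 4: 2^4 = 16.
16·10.5894847796 = 169.4317564736; 169.4317564736 − 10.5321428390 = 158.8996136346
Divide by 2^4 − 1 = 15.
(16·10.5894847796 − 10.5321428390)/(16 − 1) = 10.5933075756
Shift from A(h/2): +0.0038227960.

10.593308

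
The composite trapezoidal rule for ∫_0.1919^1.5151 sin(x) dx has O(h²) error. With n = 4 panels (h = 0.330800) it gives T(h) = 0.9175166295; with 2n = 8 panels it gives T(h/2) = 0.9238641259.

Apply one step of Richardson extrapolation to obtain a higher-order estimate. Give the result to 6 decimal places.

0.925980

Error is O(h^2); halving h shrinks it by 2^2 = 4.
Weighted: 3.6954565036 − 0.9175166295 = 2.7779398741
2.7779398741 ÷ 3 = 0.9259799580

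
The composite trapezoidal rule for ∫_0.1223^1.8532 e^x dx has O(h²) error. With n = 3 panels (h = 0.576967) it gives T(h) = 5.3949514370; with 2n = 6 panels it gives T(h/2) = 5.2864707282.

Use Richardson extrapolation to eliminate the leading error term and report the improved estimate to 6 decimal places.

5.250310

With r = 2 the leading error scales as h^2, so the weight is 2^2 = 4.
Weighted: 21.1458829128 − 5.3949514370 = 15.7509314758
Divide by 2^2 − 1 = 3.
Result: 5.2503104919
Correction |R − A(h/2)| = 3.616e-02; gap |A(h/2) − A(h)| = 1.085e-01.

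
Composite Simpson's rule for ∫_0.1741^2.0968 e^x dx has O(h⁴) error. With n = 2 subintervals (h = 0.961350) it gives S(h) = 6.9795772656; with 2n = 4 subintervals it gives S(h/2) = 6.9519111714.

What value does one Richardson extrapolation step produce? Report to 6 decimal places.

6.950067

Error is O(h^4); halving h shrinks it by 2^4 = 16.
16 × 6.9519111714 = 111.2305787424; 111.2305787424 − 6.9795772656 = 104.2510014768
R = 104.2510014768/15 = 6.9500667651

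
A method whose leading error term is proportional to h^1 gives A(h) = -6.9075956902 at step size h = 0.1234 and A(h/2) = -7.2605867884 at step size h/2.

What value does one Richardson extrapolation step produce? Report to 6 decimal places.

-7.613578

With r = 1 the leading error scales as h^1, so the weight is 2^1 = 2.
Weighted: (-14.5211735768) − (-6.9075956902) = -7.6135778866
(-7.6135778866) ÷ 1 = -7.6135778866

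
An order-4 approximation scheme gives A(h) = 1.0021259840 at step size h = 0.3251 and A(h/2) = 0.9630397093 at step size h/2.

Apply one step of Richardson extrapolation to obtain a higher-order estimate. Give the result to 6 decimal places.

r = 4: numerator weight 16, denominator 15.
16*0.9630397093 = 15.4086353488; subtract 1.0021259840 → 14.4065093648
14.4065093648 ÷ 15 = 0.9604339577
Shift from A(h/2): −0.0026057516.

0.960434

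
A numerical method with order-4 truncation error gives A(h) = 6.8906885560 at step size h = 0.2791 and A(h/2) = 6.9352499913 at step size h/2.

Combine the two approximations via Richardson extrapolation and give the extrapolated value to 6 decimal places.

6.938221

The method has order 4: 2^4 = 16.
Top: 16(6.9352499913) − (6.8906885560) = 104.0733113048
R = 104.0733113048/15 = 6.9382207537
Gap between inputs: 4.456e-02; correction applied: +0.0029707624.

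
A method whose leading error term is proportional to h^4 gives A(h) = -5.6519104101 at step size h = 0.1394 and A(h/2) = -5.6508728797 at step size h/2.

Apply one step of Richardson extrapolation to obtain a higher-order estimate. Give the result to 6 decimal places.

Order 4 gives 2^r = 16 and 2^r − 1 = 15.
16·(-5.6508728797) = -90.4139660752; (-90.4139660752) − (-5.6519104101) = -84.7620556651
Denominator 16 − 1 = 15.
(16·(-5.6508728797) − (-5.6519104101))/(16 − 1) = -5.6508037110

-5.650804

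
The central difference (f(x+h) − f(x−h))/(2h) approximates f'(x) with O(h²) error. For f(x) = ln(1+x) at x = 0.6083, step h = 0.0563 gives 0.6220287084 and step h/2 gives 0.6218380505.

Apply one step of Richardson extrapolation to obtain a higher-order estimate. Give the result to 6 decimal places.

r = 2, so 2^r = 4.
4×0.6218380505 = 2.4873522020; subtract 0.6220287084 → 1.8653234936
Divide by 2^2 − 1 = 3.
R = 1.8653234936/3 = 0.6217744979

0.621774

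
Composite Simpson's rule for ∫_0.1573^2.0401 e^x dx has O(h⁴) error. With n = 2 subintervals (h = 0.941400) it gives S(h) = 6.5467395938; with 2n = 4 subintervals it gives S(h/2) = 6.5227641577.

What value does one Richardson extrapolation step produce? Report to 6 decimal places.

6.521166

r = 4: numerator weight 16, denominator 15.
16 × 6.5227641577 − 6.5467395938 = 97.8174869294
Extrapolated: 97.8174869294 / 15 = 6.5211657953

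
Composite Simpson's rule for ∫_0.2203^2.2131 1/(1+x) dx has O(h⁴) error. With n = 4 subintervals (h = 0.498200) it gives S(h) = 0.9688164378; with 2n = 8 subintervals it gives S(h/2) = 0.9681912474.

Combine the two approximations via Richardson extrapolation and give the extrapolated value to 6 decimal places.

r = 4: numerator weight 16, denominator 15.
A(h/2) − A(h) = 0.9681912474 − 0.9688164378 = -0.0006251904
Divide by 2^4 − 1 = 15: (-0.0006251904)/15 = -0.0000416794
R = 0.9681912474 − 0.0000416794 = 0.9681495680
Correction |R − A(h/2)| = 4.168e-05; gap |A(h/2) − A(h)| = 6.252e-04.

0.968150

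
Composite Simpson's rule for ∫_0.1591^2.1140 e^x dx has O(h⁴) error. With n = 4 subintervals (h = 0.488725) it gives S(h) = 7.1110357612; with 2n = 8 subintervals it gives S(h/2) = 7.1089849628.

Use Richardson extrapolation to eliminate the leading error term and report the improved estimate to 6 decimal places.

With r = 4 the leading error scales as h^4, so the weight is 2^4 = 16.
16·7.1089849628 − 7.1110357612 = 106.6327236436
Extrapolated: 106.6327236436 / 15 = 7.1088482429
Correction |R − A(h/2)| = 1.367e-04; gap |A(h/2) − A(h)| = 2.051e-03.

7.108848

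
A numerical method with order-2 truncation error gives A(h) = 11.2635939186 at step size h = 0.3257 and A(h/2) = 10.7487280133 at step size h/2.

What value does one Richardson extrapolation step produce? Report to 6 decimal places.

10.577106

Method order is 2; weight 2^2 = 4.
Numerator 4×A(h/2) − A(h) = 4×10.7487280133 − 11.2635939186 = 31.7313181346
Denominator 4 − 1 = 3.
31.7313181346 ÷ 3 = 10.5771060449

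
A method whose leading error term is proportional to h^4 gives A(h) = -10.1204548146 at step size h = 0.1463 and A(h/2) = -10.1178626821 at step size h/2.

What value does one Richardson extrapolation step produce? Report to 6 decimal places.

The method has order 4: 2^4 = 16.
16×(-10.1178626821) = -161.8858029136; (-161.8858029136) − (-10.1204548146) = -151.7653480990
Denominator 16 − 1 = 15.
So the Richardson estimate is -10.1176898733.
Shift from A(h/2): +0.0001728088.

-10.117690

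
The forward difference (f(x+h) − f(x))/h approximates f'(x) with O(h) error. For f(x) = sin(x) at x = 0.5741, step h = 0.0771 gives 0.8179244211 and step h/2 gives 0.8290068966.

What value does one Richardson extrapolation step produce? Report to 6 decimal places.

0.840089

Leading term ∝ h^1; use weight 2 = 2^1.
2·0.8290068966 − 0.8179244211 = 0.8400893721
0.8400893721 ÷ 1 = 0.8400893721
Correction |R − A(h/2)| = 1.108e-02; gap |A(h/2) − A(h)| = 1.108e-02.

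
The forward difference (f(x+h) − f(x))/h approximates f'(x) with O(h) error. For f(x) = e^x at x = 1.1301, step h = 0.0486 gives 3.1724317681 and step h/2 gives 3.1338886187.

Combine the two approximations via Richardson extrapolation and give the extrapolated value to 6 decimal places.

Error is O(h^1); halving h shrinks it by 2^1 = 2.
2·3.1338886187 − 3.1724317681 = 3.0953454693
Denominator 2 − 1 = 1.
Extrapolated: 3.0953454693 / 1 = 3.0953454693

3.095345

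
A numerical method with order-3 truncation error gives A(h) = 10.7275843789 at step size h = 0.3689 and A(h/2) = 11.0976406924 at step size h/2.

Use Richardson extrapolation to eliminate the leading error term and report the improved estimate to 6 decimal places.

11.150506

Leading term ∝ h^3; use weight 8 = 2^3.
8·11.0976406924 = 88.7811255392; subtract 10.7275843789 → 78.0535411603
Denominator 8 − 1 = 7.
Result: 11.1505058800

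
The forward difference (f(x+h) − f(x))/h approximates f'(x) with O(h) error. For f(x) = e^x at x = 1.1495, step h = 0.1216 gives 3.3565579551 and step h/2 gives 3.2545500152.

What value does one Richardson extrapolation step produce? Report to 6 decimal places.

Order 1 gives 2^r = 2 and 2^r − 1 = 1.
Top: 2(3.2545500152) − (3.3565579551) = 3.1525420753
R = 3.1525420753/1 = 3.1525420753
Gap between inputs: 1.020e-01; correction applied: −0.1020079399.

3.152542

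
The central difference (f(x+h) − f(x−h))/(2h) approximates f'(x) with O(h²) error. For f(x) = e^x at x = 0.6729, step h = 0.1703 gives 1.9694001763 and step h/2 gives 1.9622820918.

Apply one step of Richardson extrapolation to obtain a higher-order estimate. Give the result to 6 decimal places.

r = 2: numerator weight 4, denominator 3.
Top: 4(1.9622820918) − (1.9694001763) = 5.8797281909
5.8797281909 ÷ 3 = 1.9599093970

1.959909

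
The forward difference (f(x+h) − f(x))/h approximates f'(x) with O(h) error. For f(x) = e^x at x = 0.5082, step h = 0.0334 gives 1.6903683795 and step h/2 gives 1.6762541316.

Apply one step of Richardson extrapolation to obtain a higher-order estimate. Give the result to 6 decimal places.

1.662140

r = 1: numerator weight 2, denominator 1.
Weighted: 3.3525082632 − 1.6903683795 = 1.6621398837
Denominator 2 − 1 = 1.
So the Richardson estimate is 1.6621398837.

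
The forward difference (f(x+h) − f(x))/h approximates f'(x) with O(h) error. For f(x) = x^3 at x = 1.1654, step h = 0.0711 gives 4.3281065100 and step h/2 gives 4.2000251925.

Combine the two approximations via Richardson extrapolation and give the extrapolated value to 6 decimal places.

4.071944

Error is O(h^1); halving h shrinks it by 2^1 = 2.
Top: 2(4.2000251925) − (4.3281065100) = 4.0719438750
Divide by 2^1 − 1 = 1.
So the Richardson estimate is 4.0719438750.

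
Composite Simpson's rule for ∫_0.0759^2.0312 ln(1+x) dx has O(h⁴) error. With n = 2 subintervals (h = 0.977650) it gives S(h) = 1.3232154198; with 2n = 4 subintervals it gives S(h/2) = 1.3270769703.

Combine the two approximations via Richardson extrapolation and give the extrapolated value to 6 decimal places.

With r = 4 the leading error scales as h^4, so the weight is 2^4 = 16.
Top: 16(1.3270769703) − (1.3232154198) = 19.9100161050
(16 × 1.3270769703 − 1.3232154198)/(16 − 1) = 1.3273344070

1.327334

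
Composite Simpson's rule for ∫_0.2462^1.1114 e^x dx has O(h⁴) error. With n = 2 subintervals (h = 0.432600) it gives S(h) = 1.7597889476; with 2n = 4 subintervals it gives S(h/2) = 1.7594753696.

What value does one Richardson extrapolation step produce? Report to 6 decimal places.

1.759454

r = 4, so 2^r = 16.
2^4 × A(h/2) = 28.1516059136; minus A(h) gives 26.3918169660.
(16 × 1.7594753696 − 1.7597889476)/(16 − 1) = 1.7594544644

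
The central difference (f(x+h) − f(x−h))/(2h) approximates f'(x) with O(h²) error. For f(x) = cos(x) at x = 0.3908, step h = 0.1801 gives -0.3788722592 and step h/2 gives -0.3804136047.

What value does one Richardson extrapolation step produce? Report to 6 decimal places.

-0.380927

r = 2: numerator weight 4, denominator 3.
2^2*A(h/2) = -1.5216544188; minus A(h) gives -1.1427821596.
Divide by 2^2 − 1 = 3.
Result: -0.3809273865
Gap between inputs: 1.541e-03; correction applied: −0.0005137818.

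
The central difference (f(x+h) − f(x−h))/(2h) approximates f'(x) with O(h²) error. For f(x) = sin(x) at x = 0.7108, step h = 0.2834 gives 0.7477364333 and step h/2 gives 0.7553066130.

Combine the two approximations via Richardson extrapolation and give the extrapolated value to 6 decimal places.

r = 2, so 2^r = 4.
Top: 4(0.7553066130) − (0.7477364333) = 2.2734900187
Divide by 2^2 − 1 = 3.
R = 2.2734900187/3 = 0.7578300062
Shift from A(h/2): +0.0025233932.

0.757830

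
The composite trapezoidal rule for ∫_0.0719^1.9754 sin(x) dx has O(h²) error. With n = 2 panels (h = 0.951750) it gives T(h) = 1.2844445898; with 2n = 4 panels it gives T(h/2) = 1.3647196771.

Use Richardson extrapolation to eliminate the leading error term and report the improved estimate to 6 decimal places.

1.391478

r = 2: numerator weight 4, denominator 3.
4 × 1.3647196771 = 5.4588787084; 5.4588787084 − 1.2844445898 = 4.1744341186
Divide by 2^2 − 1 = 3.
So the Richardson estimate is 1.3914780395.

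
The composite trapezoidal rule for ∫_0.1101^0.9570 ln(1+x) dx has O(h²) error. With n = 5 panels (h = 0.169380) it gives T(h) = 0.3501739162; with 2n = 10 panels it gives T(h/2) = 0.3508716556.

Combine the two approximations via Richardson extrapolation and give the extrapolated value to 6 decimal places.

Error is O(h^2); halving h shrinks it by 2^2 = 4.
A(h/2) − A(h) = 0.3508716556 − 0.3501739162 = 0.0006977394
Divide by 2^2 − 1 = 3: 0.0006977394/3 = 0.0002325798
R = 0.3508716556 + 0.0002325798 = 0.3511042354

0.351104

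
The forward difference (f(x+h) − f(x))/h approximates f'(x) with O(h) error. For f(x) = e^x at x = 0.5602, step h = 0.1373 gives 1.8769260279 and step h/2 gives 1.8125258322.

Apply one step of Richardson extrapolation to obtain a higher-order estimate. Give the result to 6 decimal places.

1.748126

r = 1, so 2^r = 2.
2^1×A(h/2) = 3.6250516644; minus A(h) gives 1.7481256365.
Denominator 2 − 1 = 1.
1.7481256365 ÷ 1 = 1.7481256365
Correction |R − A(h/2)| = 6.440e-02; gap |A(h/2) − A(h)| = 6.440e-02.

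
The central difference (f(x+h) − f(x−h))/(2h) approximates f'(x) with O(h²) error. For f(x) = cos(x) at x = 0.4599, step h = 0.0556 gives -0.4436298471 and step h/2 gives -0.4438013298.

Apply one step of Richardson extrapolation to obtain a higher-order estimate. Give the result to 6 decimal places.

The method has order 2: 2^2 = 4.
Difference of the inputs: -0.4438013298 − (-0.4436298471) = -0.0001714827
Correction (A(h/2) − A(h))/(4 − 1) = (-0.0001714827)/3 = -0.0000571609
R = -0.4438013298 − 0.0000571609 = -0.4438584907
Gap between inputs: 1.715e-04; correction applied: −0.0000571609.

-0.443858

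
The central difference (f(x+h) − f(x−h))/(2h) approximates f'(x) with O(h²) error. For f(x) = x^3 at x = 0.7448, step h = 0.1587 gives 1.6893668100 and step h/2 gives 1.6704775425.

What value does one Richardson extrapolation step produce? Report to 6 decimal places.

1.664181

r = 2: numerator weight 4, denominator 3.
Top: 4(1.6704775425) − (1.6893668100) = 4.9925433600
Denominator 4 − 1 = 3.
Extrapolated: 4.9925433600 / 3 = 1.6641811200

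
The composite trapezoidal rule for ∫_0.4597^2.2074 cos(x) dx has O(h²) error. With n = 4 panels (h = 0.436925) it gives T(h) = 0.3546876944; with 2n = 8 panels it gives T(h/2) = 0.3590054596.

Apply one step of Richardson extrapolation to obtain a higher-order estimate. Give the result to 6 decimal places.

Error is O(h^2); halving h shrinks it by 2^2 = 4.
4×0.3590054596 − 0.3546876944 = 1.0813341440
(4×0.3590054596 − 0.3546876944)/(4 − 1) = 0.3604447147
Shift from A(h/2): +0.0014392551.

0.360445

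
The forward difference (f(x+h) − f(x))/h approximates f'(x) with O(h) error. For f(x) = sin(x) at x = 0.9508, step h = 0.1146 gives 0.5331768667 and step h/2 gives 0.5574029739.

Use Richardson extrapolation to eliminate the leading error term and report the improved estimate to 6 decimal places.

0.581629

Method order is 1; weight 2^1 = 2.
2·0.5574029739 = 1.1148059478; 1.1148059478 − 0.5331768667 = 0.5816290811
(2·0.5574029739 − 0.5331768667)/(2 − 1) = 0.5816290811
Shift from A(h/2): +0.0242261072.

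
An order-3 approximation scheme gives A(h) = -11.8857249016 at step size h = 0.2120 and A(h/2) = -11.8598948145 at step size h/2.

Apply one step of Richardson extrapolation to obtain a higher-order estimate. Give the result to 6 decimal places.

Error is O(h^3); halving h shrinks it by 2^3 = 8.
Weighted: (-94.8791585160) − (-11.8857249016) = -82.9934336144
Denominator 8 − 1 = 7.
(-82.9934336144) ÷ 7 = -11.8562048021

-11.856205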